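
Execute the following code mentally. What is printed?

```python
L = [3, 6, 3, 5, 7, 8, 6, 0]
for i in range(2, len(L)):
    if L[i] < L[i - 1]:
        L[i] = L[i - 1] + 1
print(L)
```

[3, 6, 7, 8, 9, 10, 11, 12]

i=2: 3<6, L[2] = 6+1 = 7 → [3, 6, 7, 5, 7, 8, 6, 0]
i=3: 5<7, L[3] = 7+1 = 8 → [3, 6, 7, 8, 7, 8, 6, 0]
i=4: 7<8, L[4] = 8+1 = 9 → [3, 6, 7, 8, 9, 8, 6, 0]
i=5: 8<9, L[5] = 9+1 = 10 → [3, 6, 7, 8, 9, 10, 6, 0]
i=6: 6<10, L[6] = 10+1 = 11 → [3, 6, 7, 8, 9, 10, 11, 0]
i=7: 0<11, L[7] = 11+1 = 12 → [3, 6, 7, 8, 9, 10, 11, 12]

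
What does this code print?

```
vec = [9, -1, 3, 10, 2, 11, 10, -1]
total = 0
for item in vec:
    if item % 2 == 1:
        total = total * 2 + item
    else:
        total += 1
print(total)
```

179

item=9: odd, total = 0*2+9 = 9
item=-1: odd, total = 9*2+(-1) = 17
item=3: odd, total = 17*2+3 = 37
item=10: not odd, total = 37+1 = 38
item=2: not odd, total = 38+1 = 39
item=11: odd, total = 39*2+11 = 89
item=10: not odd, total = 89+1 = 90
item=-1: odd, total = 90*2+(-1) = 179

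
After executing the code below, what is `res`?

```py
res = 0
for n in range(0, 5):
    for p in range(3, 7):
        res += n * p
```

180

n=0,p=3: res = 0+0 = 0
n=0,p=4: res = 0+0 = 0
n=0,p=5: res = 0+0 = 0
n=0,p=6: res = 0+0 = 0
n=1,p=3: res = 0+3 = 3
n=1,p=4: res = 3+4 = 7
n=1,p=5: res = 7+5 = 12
n=1,p=6: res = 12+6 = 18
n=2,p=3: res = 18+6 = 24
n=2,p=4: res = 24+8 = 32
n=2,p=5: res = 32+10 = 42
n=2,p=6: res = 42+12 = 54
n=3,p=3: res = 54+9 = 63
n=3,p=4: res = 63+12 = 75
n=3,p=5: res = 75+15 = 90
n=3,p=6: res = 90+18 = 108
n=4,p=3: res = 108+12 = 120
n=4,p=4: res = 120+16 = 136
n=4,p=5: res = 136+20 = 156
n=4,p=6: res = 156+24 = 180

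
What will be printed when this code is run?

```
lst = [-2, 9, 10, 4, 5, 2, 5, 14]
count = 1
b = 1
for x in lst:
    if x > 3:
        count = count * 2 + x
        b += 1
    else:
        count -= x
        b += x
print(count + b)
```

715

x=-2: not >3, count = 1-(-2) = 3; b=-1
x=9: >3, count = 3*2+9 = 15; b=0
x=10: >3, count = 15*2+10 = 40; b=1
x=4: >3, count = 40*2+4 = 84; b=2
x=5: >3, count = 84*2+5 = 173; b=3
x=2: not >3, count = 173-2 = 171; b=5
x=5: >3, count = 171*2+5 = 347; b=6
x=14: >3, count = 347*2+14 = 708; b=7
count+b = 708+7 = 715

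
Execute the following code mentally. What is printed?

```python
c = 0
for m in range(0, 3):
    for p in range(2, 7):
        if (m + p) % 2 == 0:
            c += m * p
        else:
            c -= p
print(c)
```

m=0,p=2: even sum, c = 0+0 = 0
m=0,p=3: odd sum, c = 0-3 = -3
m=0,p=4: even sum, c = (-3)+0 = -3
m=0,p=5: odd sum, c = (-3)-5 = -8
m=0,p=6: even sum, c = (-8)+0 = -8
m=1,p=2: odd sum, c = (-8)-2 = -10
m=1,p=3: even sum, c = (-10)+3 = -7
m=1,p=4: odd sum, c = (-7)-4 = -11
m=1,p=5: even sum, c = (-11)+5 = -6
m=1,p=6: odd sum, c = (-6)-6 = -12
m=2,p=2: even sum, c = (-12)+4 = -8
m=2,p=3: odd sum, c = (-8)-3 = -11
m=2,p=4: even sum, c = (-11)+8 = -3
m=2,p=5: odd sum, c = (-3)-5 = -8
m=2,p=6: even sum, c = (-8)+12 = 4

4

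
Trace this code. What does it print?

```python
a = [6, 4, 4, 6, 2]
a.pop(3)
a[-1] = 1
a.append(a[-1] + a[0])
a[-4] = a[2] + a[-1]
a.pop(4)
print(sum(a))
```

22

pop(3) removes 6 → [6, 4, 4, 2]
a[-1] = 1 → [6, 4, 4, 1]
append a[-1]+a[0] = 1+6 = 7 → [6, 4, 4, 1, 7]
a[-4] = a[2]+a[-1] = 4+7 = 11 → [6, 11, 4, 1, 7]
pop(4) removes 7 → [6, 11, 4, 1]
sum = 22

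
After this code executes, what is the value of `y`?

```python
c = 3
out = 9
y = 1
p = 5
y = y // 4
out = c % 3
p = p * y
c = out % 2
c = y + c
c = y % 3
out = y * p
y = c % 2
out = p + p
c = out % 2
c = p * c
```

0

y = 1//4 = 0
out = 3%3 = 0
p = 5*0 = 0
c = 0%2 = 0
c = 0+0 = 0
c = 0%3 = 0
out = 0*0 = 0
y = 0%2 = 0
out = 0+0 = 0
c = 0%2 = 0
c = 0*0 = 0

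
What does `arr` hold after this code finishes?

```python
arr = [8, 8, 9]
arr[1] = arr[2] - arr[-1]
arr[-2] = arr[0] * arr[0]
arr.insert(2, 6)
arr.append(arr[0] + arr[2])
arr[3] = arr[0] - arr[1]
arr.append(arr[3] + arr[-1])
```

arr[1] = arr[2]-arr[-1] = 9-9 = 0 → [8, 0, 9]
arr[-2] = arr[0]*arr[0] = 8*8 = 64 → [8, 64, 9]
insert 6 at 2 → [8, 64, 6, 9]
append arr[0]+arr[2] = 8+6 = 14 → [8, 64, 6, 9, 14]
arr[3] = arr[0]-arr[1] = 8-64 = -56 → [8, 64, 6, -56, 14]
append arr[3]+arr[-1] = (-56)+14 = -42 → [8, 64, 6, -56, 14, -42]

[8, 64, 6, -56, 14, -42]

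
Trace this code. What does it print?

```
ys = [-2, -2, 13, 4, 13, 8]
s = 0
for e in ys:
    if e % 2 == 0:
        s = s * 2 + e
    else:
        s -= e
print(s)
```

e=-2: even, s = 0*2+(-2) = -2
e=-2: even, s = (-2)*2+(-2) = -6
e=13: not even, s = (-6)-13 = -19
e=4: even, s = (-19)*2+4 = -34
e=13: not even, s = (-34)-13 = -47
e=8: even, s = (-47)*2+8 = -86

-86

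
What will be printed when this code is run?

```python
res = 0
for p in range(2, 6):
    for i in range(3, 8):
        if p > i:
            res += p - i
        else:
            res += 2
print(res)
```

p=2,i=3: not 2>3, res = 0+2 = 2
p=2,i=4: not 2>4, res = 2+2 = 4
p=2,i=5: not 2>5, res = 4+2 = 6
p=2,i=6: not 2>6, res = 6+2 = 8
p=2,i=7: not 2>7, res = 8+2 = 10
p=3,i=3: not 3>3, res = 10+2 = 12
p=3,i=4: not 3>4, res = 12+2 = 14
p=3,i=5: not 3>5, res = 14+2 = 16
p=3,i=6: not 3>6, res = 16+2 = 18
p=3,i=7: not 3>7, res = 18+2 = 20
p=4,i=3: 4>3, res = 20+1 = 21
p=4,i=4: not 4>4, res = 21+2 = 23
p=4,i=5: not 4>5, res = 23+2 = 25
p=4,i=6: not 4>6, res = 25+2 = 27
p=4,i=7: not 4>7, res = 27+2 = 29
p=5,i=3: 5>3, res = 29+2 = 31
p=5,i=4: 5>4, res = 31+1 = 32
p=5,i=5: not 5>5, res = 32+2 = 34
p=5,i=6: not 5>6, res = 34+2 = 36
p=5,i=7: not 5>7, res = 36+2 = 38

38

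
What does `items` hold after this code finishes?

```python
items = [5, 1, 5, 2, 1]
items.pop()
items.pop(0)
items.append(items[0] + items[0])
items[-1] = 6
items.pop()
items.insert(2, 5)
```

[1, 5, 5, 2]

pop() removes 1 → [5, 1, 5, 2]
pop(0) removes 5 → [1, 5, 2]
append items[0]+items[0] = 1+1 = 2 → [1, 5, 2, 2]
items[-1] = 6 → [1, 5, 2, 6]
pop() removes 6 → [1, 5, 2]
insert 5 at 2 → [1, 5, 5, 2]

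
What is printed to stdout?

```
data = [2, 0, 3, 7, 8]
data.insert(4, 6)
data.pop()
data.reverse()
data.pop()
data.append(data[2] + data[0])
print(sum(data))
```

25

insert 6 at 4 → [2, 0, 3, 7, 6, 8]
pop() removes 8 → [2, 0, 3, 7, 6]
reverse → [6, 7, 3, 0, 2]
pop() removes 2 → [6, 7, 3, 0]
append data[2]+data[0] = 3+6 = 9 → [6, 7, 3, 0, 9]
sum = 25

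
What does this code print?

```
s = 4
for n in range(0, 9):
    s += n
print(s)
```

40

n=0: s = 4+0 = 4
n=1: s = 4+1 = 5
n=2: s = 5+2 = 7
n=3: s = 7+3 = 10
n=4: s = 10+4 = 14
n=5: s = 14+5 = 19
n=6: s = 19+6 = 25
n=7: s = 25+7 = 32
n=8: s = 32+8 = 40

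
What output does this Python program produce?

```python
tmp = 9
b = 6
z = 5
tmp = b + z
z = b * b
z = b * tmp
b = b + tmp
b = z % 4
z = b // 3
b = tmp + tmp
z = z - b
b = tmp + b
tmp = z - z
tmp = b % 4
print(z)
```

tmp = 6+5 = 11
z = 6*6 = 36
z = 6*11 = 66
b = 6+11 = 17
b = 66%4 = 2
z = 2//3 = 0
b = 11+11 = 22
z = 0-22 = -22
b = 11+22 = 33
tmp = (-22)-(-22) = 0
tmp = 33%4 = 1

-22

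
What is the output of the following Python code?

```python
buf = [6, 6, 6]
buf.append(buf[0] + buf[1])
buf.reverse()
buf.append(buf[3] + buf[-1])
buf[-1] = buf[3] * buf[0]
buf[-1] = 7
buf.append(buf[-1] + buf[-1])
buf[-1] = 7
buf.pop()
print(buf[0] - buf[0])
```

append buf[0]+buf[1] = 6+6 = 12 → [6, 6, 6, 12]
reverse → [12, 6, 6, 6]
append buf[3]+buf[-1] = 6+6 = 12 → [12, 6, 6, 6, 12]
buf[-1] = buf[3]*buf[0] = 6*12 = 72 → [12, 6, 6, 6, 72]
buf[-1] = 7 → [12, 6, 6, 6, 7]
append buf[-1]+buf[-1] = 7+7 = 14 → [12, 6, 6, 6, 7, 14]
buf[-1] = 7 → [12, 6, 6, 6, 7, 7]
pop() removes 7 → [12, 6, 6, 6, 7]
buf[0]-buf[0] = 12-12 = 0

0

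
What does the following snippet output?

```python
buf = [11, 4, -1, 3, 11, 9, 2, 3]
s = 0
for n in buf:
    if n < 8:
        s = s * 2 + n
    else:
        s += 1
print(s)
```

n=11: not <8, s = 0+1 = 1
n=4: <8, s = 1*2+4 = 6
n=-1: <8, s = 6*2+(-1) = 11
n=3: <8, s = 11*2+3 = 25
n=11: not <8, s = 25+1 = 26
n=9: not <8, s = 26+1 = 27
n=2: <8, s = 27*2+2 = 56
n=3: <8, s = 56*2+3 = 115

115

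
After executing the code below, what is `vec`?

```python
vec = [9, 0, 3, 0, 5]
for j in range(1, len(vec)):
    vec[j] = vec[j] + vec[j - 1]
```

[9, 9, 12, 12, 17]

j=1: vec[1] = 0+9 = 9 → [9, 9, 3, 0, 5]
j=2: vec[2] = 3+9 = 12 → [9, 9, 12, 0, 5]
j=3: vec[3] = 0+12 = 12 → [9, 9, 12, 12, 5]
j=4: vec[4] = 5+12 = 17 → [9, 9, 12, 12, 17]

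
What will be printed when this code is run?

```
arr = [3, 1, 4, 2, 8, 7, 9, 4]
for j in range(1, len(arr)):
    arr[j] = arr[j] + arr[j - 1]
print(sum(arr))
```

140

j=1: arr[1] = 1+3 = 4 → [3, 4, 4, 2, 8, 7, 9, 4]
j=2: arr[2] = 4+4 = 8 → [3, 4, 8, 2, 8, 7, 9, 4]
j=3: arr[3] = 2+8 = 10 → [3, 4, 8, 10, 8, 7, 9, 4]
j=4: arr[4] = 8+10 = 18 → [3, 4, 8, 10, 18, 7, 9, 4]
j=5: arr[5] = 7+18 = 25 → [3, 4, 8, 10, 18, 25, 9, 4]
j=6: arr[6] = 9+25 = 34 → [3, 4, 8, 10, 18, 25, 34, 4]
j=7: arr[7] = 4+34 = 38 → [3, 4, 8, 10, 18, 25, 34, 38]
sum = 140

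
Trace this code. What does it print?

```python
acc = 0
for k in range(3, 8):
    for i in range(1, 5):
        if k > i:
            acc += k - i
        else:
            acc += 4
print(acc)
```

63

k=3,i=1: 3>1, acc = 0+2 = 2
k=3,i=2: 3>2, acc = 2+1 = 3
k=3,i=3: not 3>3, acc = 3+4 = 7
k=3,i=4: not 3>4, acc = 7+4 = 11
k=4,i=1: 4>1, acc = 11+3 = 14
k=4,i=2: 4>2, acc = 14+2 = 16
k=4,i=3: 4>3, acc = 16+1 = 17
k=4,i=4: not 4>4, acc = 17+4 = 21
k=5,i=1: 5>1, acc = 21+4 = 25
k=5,i=2: 5>2, acc = 25+3 = 28
k=5,i=3: 5>3, acc = 28+2 = 30
k=5,i=4: 5>4, acc = 30+1 = 31
k=6,i=1: 6>1, acc = 31+5 = 36
k=6,i=2: 6>2, acc = 36+4 = 40
k=6,i=3: 6>3, acc = 40+3 = 43
k=6,i=4: 6>4, acc = 43+2 = 45
k=7,i=1: 7>1, acc = 45+6 = 51
k=7,i=2: 7>2, acc = 51+5 = 56
k=7,i=3: 7>3, acc = 56+4 = 60
k=7,i=4: 7>4, acc = 60+3 = 63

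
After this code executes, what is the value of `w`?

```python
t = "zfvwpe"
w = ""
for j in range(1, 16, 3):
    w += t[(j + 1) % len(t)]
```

'vevev'

j=1: add t[2]='v' → 'v'
j=4: add t[5]='e' → 've'
j=7: add t[2]='v' → 'vev'
j=10: add t[5]='e' → 'veve'
j=13: add t[2]='v' → 'vevev'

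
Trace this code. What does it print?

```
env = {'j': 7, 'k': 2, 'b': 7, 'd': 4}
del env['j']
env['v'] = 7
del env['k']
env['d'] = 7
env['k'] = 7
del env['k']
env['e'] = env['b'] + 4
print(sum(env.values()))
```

32

del 'j' → {'k': 2, 'b': 7, 'd': 4}
env['v'] = 7 → {'k': 2, 'b': 7, 'd': 4, 'v': 7}
del 'k' → {'b': 7, 'd': 4, 'v': 7}
env['d'] = 7 → {'b': 7, 'd': 7, 'v': 7}
env['k'] = 7 → {'b': 7, 'd': 7, 'v': 7, 'k': 7}
del 'k' → {'b': 7, 'd': 7, 'v': 7}
env['e'] = env['b']+4 = 11 → {'b': 7, 'd': 7, 'v': 7, 'e': 11}
sum of values = 32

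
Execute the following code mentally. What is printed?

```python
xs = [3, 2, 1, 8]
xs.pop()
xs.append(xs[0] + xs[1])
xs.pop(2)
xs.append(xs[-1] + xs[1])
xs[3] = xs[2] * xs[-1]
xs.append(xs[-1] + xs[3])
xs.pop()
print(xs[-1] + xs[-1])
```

pop() removes 8 → [3, 2, 1]
append xs[0]+xs[1] = 3+2 = 5 → [3, 2, 1, 5]
pop(2) removes 1 → [3, 2, 5]
append xs[-1]+xs[1] = 5+2 = 7 → [3, 2, 5, 7]
xs[3] = xs[2]*xs[-1] = 5*7 = 35 → [3, 2, 5, 35]
append xs[-1]+xs[3] = 35+35 = 70 → [3, 2, 5, 35, 70]
pop() removes 70 → [3, 2, 5, 35]
xs[-1]+xs[-1] = 35+35 = 70

70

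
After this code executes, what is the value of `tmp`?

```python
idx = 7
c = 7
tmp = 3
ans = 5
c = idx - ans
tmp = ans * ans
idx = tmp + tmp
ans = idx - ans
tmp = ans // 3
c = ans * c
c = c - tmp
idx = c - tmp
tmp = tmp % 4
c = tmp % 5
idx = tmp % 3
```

c = 7-5 = 2
tmp = 5*5 = 25
idx = 25+25 = 50
ans = 50-5 = 45
tmp = 45//3 = 15
c = 45*2 = 90
c = 90-15 = 75
idx = 75-15 = 60
tmp = 15%4 = 3
c = 3%5 = 3
idx = 3%3 = 0

3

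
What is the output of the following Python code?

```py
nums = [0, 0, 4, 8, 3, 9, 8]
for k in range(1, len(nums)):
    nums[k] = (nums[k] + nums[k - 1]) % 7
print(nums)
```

k=1: nums[1] = (0+0)%7 = 0 → [0, 0, 4, 8, 3, 9, 8]
k=2: nums[2] = (4+0)%7 = 4 → [0, 0, 4, 8, 3, 9, 8]
k=3: nums[3] = (8+4)%7 = 5 → [0, 0, 4, 5, 3, 9, 8]
k=4: nums[4] = (3+5)%7 = 1 → [0, 0, 4, 5, 1, 9, 8]
k=5: nums[5] = (9+1)%7 = 3 → [0, 0, 4, 5, 1, 3, 8]
k=6: nums[6] = (8+3)%7 = 4 → [0, 0, 4, 5, 1, 3, 4]

[0, 0, 4, 5, 1, 3, 4]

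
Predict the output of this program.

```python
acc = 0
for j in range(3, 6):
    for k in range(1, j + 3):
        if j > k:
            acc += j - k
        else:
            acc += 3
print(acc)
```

j=3,k=1: 3>1, acc = 0+2 = 2
j=3,k=2: 3>2, acc = 2+1 = 3
j=3,k=3: not 3>3, acc = 3+3 = 6
j=3,k=4: not 3>4, acc = 6+3 = 9
j=3,k=5: not 3>5, acc = 9+3 = 12
j=4,k=1: 4>1, acc = 12+3 = 15
j=4,k=2: 4>2, acc = 15+2 = 17
j=4,k=3: 4>3, acc = 17+1 = 18
j=4,k=4: not 4>4, acc = 18+3 = 21
j=4,k=5: not 4>5, acc = 21+3 = 24
j=4,k=6: not 4>6, acc = 24+3 = 27
j=5,k=1: 5>1, acc = 27+4 = 31
j=5,k=2: 5>2, acc = 31+3 = 34
j=5,k=3: 5>3, acc = 34+2 = 36
j=5,k=4: 5>4, acc = 36+1 = 37
j=5,k=5: not 5>5, acc = 37+3 = 40
j=5,k=6: not 5>6, acc = 40+3 = 43
j=5,k=7: not 5>7, acc = 43+3 = 46

46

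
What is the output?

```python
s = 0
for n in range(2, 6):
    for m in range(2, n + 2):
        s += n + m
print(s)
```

n=2,m=2: s = 0+4 = 4
n=2,m=3: s = 4+5 = 9
n=3,m=2: s = 9+5 = 14
n=3,m=3: s = 14+6 = 20
n=3,m=4: s = 20+7 = 27
n=4,m=2: s = 27+6 = 33
n=4,m=3: s = 33+7 = 40
n=4,m=4: s = 40+8 = 48
n=4,m=5: s = 48+9 = 57
n=5,m=2: s = 57+7 = 64
n=5,m=3: s = 64+8 = 72
n=5,m=4: s = 72+9 = 81
n=5,m=5: s = 81+10 = 91
n=5,m=6: s = 91+11 = 102

102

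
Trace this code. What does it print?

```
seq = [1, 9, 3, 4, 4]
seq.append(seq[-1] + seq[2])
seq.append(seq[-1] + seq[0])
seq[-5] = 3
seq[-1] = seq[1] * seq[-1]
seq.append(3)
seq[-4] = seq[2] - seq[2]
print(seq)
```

append seq[-1]+seq[2] = 4+3 = 7 → [1, 9, 3, 4, 4, 7]
append seq[-1]+seq[0] = 7+1 = 8 → [1, 9, 3, 4, 4, 7, 8]
seq[-5] = 3 → [1, 9, 3, 4, 4, 7, 8]
seq[-1] = seq[1]*seq[-1] = 9*8 = 72 → [1, 9, 3, 4, 4, 7, 72]
append 3 → [1, 9, 3, 4, 4, 7, 72, 3]
seq[-4] = seq[2]-seq[2] = 3-3 = 0 → [1, 9, 3, 4, 0, 7, 72, 3]

[1, 9, 3, 4, 0, 7, 72, 3]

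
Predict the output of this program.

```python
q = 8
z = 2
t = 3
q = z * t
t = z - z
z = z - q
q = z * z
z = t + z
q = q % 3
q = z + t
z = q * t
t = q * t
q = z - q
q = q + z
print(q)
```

q = 2*3 = 6
t = 2-2 = 0
z = 2-6 = -4
q = (-4)*(-4) = 16
z = 0+(-4) = -4
q = 16%3 = 1
q = (-4)+0 = -4
z = (-4)*0 = 0
t = (-4)*0 = 0
q = 0-(-4) = 4
q = 4+0 = 4

4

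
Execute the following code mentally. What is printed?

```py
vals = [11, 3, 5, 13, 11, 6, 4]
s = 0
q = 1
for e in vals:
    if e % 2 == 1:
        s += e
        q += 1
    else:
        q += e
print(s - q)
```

27

e=11: odd, s = 0+11 = 11; q=2
e=3: odd, s = 11+3 = 14; q=3
e=5: odd, s = 14+5 = 19; q=4
e=13: odd, s = 19+13 = 32; q=5
e=11: odd, s = 32+11 = 43; q=6
e=6: not odd; q=12
e=4: not odd; q=16
s-q = 43-16 = 27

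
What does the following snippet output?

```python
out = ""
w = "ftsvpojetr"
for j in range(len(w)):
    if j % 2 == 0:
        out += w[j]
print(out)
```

fspjt

j=0: add 'f' → 'f'
j=1: skip
j=2: add 's' → 'fs'
j=3: skip
j=4: add 'p' → 'fsp'
j=5: skip
j=6: add 'j' → 'fspj'
j=7: skip
j=8: add 't' → 'fspjt'
j=9: skip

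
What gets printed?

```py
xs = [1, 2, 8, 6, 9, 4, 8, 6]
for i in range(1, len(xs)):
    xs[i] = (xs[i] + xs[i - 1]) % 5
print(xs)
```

[1, 3, 1, 2, 1, 0, 3, 4]

i=1: xs[1] = (2+1)%5 = 3 → [1, 3, 8, 6, 9, 4, 8, 6]
i=2: xs[2] = (8+3)%5 = 1 → [1, 3, 1, 6, 9, 4, 8, 6]
i=3: xs[3] = (6+1)%5 = 2 → [1, 3, 1, 2, 9, 4, 8, 6]
i=4: xs[4] = (9+2)%5 = 1 → [1, 3, 1, 2, 1, 4, 8, 6]
i=5: xs[5] = (4+1)%5 = 0 → [1, 3, 1, 2, 1, 0, 8, 6]
i=6: xs[6] = (8+0)%5 = 3 → [1, 3, 1, 2, 1, 0, 3, 6]
i=7: xs[7] = (6+3)%5 = 4 → [1, 3, 1, 2, 1, 0, 3, 4]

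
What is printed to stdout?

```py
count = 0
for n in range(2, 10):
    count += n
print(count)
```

44

n=2: count = 0+2 = 2
n=3: count = 2+3 = 5
n=4: count = 5+4 = 9
n=5: count = 9+5 = 14
n=6: count = 14+6 = 20
n=7: count = 20+7 = 27
n=8: count = 27+8 = 35
n=9: count = 35+9 = 44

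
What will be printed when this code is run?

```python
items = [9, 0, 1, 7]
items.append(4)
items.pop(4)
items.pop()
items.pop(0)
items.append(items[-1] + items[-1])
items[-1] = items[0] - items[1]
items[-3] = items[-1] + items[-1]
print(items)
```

append 4 → [9, 0, 1, 7, 4]
pop(4) removes 4 → [9, 0, 1, 7]
pop() removes 7 → [9, 0, 1]
pop(0) removes 9 → [0, 1]
append items[-1]+items[-1] = 1+1 = 2 → [0, 1, 2]
items[-1] = items[0]-items[1] = 0-1 = -1 → [0, 1, -1]
items[-3] = items[-1]+items[-1] = (-1)+(-1) = -2 → [-2, 1, -1]

[-2, 1, -1]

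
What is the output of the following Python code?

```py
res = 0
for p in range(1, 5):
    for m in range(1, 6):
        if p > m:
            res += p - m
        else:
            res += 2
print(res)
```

p=1,m=1: not 1>1, res = 0+2 = 2
p=1,m=2: not 1>2, res = 2+2 = 4
p=1,m=3: not 1>3, res = 4+2 = 6
p=1,m=4: not 1>4, res = 6+2 = 8
p=1,m=5: not 1>5, res = 8+2 = 10
p=2,m=1: 2>1, res = 10+1 = 11
p=2,m=2: not 2>2, res = 11+2 = 13
p=2,m=3: not 2>3, res = 13+2 = 15
p=2,m=4: not 2>4, res = 15+2 = 17
p=2,m=5: not 2>5, res = 17+2 = 19
p=3,m=1: 3>1, res = 19+2 = 21
p=3,m=2: 3>2, res = 21+1 = 22
p=3,m=3: not 3>3, res = 22+2 = 24
p=3,m=4: not 3>4, res = 24+2 = 26
p=3,m=5: not 3>5, res = 26+2 = 28
p=4,m=1: 4>1, res = 28+3 = 31
p=4,m=2: 4>2, res = 31+2 = 33
p=4,m=3: 4>3, res = 33+1 = 34
p=4,m=4: not 4>4, res = 34+2 = 36
p=4,m=5: not 4>5, res = 36+2 = 38

38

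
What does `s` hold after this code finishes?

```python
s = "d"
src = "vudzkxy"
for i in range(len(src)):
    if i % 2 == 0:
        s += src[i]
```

'dvdky'

i=0: add 'v' → 'dv'
i=1: skip
i=2: add 'd' → 'dvd'
i=3: skip
i=4: add 'k' → 'dvdk'
i=5: skip
i=6: add 'y' → 'dvdky'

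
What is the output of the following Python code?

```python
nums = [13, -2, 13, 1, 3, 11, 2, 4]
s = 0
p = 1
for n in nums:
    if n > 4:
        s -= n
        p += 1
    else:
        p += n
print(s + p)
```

-25

n=13: >4, s = 0-13 = -13; p=2
n=-2: not >4; p=0
n=13: >4, s = (-13)-13 = -26; p=1
n=1: not >4; p=2
n=3: not >4; p=5
n=11: >4, s = (-26)-11 = -37; p=6
n=2: not >4; p=8
n=4: not >4; p=12
s+p = (-37)+12 = -25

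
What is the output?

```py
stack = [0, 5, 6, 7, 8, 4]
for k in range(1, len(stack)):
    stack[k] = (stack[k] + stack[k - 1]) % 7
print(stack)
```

k=1: stack[1] = (5+0)%7 = 5 → [0, 5, 6, 7, 8, 4]
k=2: stack[2] = (6+5)%7 = 4 → [0, 5, 4, 7, 8, 4]
k=3: stack[3] = (7+4)%7 = 4 → [0, 5, 4, 4, 8, 4]
k=4: stack[4] = (8+4)%7 = 5 → [0, 5, 4, 4, 5, 4]
k=5: stack[5] = (4+5)%7 = 2 → [0, 5, 4, 4, 5, 2]

[0, 5, 4, 4, 5, 2]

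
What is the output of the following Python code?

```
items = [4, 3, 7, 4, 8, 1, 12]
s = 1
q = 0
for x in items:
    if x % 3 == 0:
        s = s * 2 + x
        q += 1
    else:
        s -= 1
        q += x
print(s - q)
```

-16

x=4: not %3==0, s = 1-1 = 0; q=4
x=3: %3==0, s = 0*2+3 = 3; q=5
x=7: not %3==0, s = 3-1 = 2; q=12
x=4: not %3==0, s = 2-1 = 1; q=16
x=8: not %3==0, s = 1-1 = 0; q=24
x=1: not %3==0, s = 0-1 = -1; q=25
x=12: %3==0, s = (-1)*2+12 = 10; q=26
s-q = 10-26 = -16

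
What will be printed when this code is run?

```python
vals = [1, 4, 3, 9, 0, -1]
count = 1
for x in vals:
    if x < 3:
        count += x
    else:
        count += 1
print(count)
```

4

x=1: <3, count = 1+1 = 2
x=4: not <3, count = 2+1 = 3
x=3: not <3, count = 3+1 = 4
x=9: not <3, count = 4+1 = 5
x=0: <3, count = 5+0 = 5
x=-1: <3, count = 5+(-1) = 4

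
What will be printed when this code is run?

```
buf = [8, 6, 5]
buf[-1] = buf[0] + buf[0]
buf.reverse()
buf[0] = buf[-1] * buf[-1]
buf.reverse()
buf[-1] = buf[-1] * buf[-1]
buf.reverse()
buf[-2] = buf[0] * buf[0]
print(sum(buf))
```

16781320

buf[-1] = buf[0]+buf[0] = 8+8 = 16 → [8, 6, 16]
reverse → [16, 6, 8]
buf[0] = buf[-1]*buf[-1] = 8*8 = 64 → [64, 6, 8]
reverse → [8, 6, 64]
buf[-1] = buf[-1]*buf[-1] = 64*64 = 4096 → [8, 6, 4096]
reverse → [4096, 6, 8]
buf[-2] = buf[0]*buf[0] = 4096*4096 = 16777216 → [4096, 16777216, 8]
sum = 16781320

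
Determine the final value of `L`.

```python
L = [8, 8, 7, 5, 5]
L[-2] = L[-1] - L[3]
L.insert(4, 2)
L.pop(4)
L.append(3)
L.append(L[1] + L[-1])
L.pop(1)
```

L[-2] = L[-1]-L[3] = 5-5 = 0 → [8, 8, 7, 0, 5]
insert 2 at 4 → [8, 8, 7, 0, 2, 5]
pop(4) removes 2 → [8, 8, 7, 0, 5]
append 3 → [8, 8, 7, 0, 5, 3]
append L[1]+L[-1] = 8+3 = 11 → [8, 8, 7, 0, 5, 3, 11]
pop(1) removes 8 → [8, 7, 0, 5, 3, 11]

[8, 7, 0, 5, 3, 11]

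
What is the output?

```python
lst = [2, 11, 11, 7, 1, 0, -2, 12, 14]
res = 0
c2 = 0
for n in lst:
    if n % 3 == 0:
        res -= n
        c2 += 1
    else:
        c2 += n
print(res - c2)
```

n=2: not %3==0; c2=2
n=11: not %3==0; c2=13
n=11: not %3==0; c2=24
n=7: not %3==0; c2=31
n=1: not %3==0; c2=32
n=0: %3==0, res = 0-0 = 0; c2=33
n=-2: not %3==0; c2=31
n=12: %3==0, res = 0-12 = -12; c2=32
n=14: not %3==0; c2=46
res-c2 = (-12)-46 = -58

-58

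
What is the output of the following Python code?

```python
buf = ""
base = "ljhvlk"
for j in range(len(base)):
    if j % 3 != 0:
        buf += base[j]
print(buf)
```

jhlk

j=0: skip
j=1: add 'j' → 'j'
j=2: add 'h' → 'jh'
j=3: skip
j=4: add 'l' → 'jhl'
j=5: add 'k' → 'jhlk'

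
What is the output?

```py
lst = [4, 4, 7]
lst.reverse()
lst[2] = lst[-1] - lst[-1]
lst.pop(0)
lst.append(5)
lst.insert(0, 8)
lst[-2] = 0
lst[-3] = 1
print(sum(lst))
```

14

reverse → [7, 4, 4]
lst[2] = lst[-1]-lst[-1] = 4-4 = 0 → [7, 4, 0]
pop(0) removes 7 → [4, 0]
append 5 → [4, 0, 5]
insert 8 at 0 → [8, 4, 0, 5]
lst[-2] = 0 → [8, 4, 0, 5]
lst[-3] = 1 → [8, 1, 0, 5]
sum = 14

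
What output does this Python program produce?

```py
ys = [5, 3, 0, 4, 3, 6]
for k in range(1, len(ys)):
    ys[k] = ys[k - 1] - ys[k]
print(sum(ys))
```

k=1: ys[1] = 5-3 = 2 → [5, 2, 0, 4, 3, 6]
k=2: ys[2] = 2-0 = 2 → [5, 2, 2, 4, 3, 6]
k=3: ys[3] = 2-4 = -2 → [5, 2, 2, -2, 3, 6]
k=4: ys[4] = (-2)-3 = -5 → [5, 2, 2, -2, -5, 6]
k=5: ys[5] = (-5)-6 = -11 → [5, 2, 2, -2, -5, -11]
sum = -9

-9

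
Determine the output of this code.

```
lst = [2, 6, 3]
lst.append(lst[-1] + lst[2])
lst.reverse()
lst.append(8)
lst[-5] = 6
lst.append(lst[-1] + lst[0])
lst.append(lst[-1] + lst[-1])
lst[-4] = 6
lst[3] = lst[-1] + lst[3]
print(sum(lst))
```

append lst[-1]+lst[2] = 3+3 = 6 → [2, 6, 3, 6]
reverse → [6, 3, 6, 2]
append 8 → [6, 3, 6, 2, 8]
lst[-5] = 6 → [6, 3, 6, 2, 8]
append lst[-1]+lst[0] = 8+6 = 14 → [6, 3, 6, 2, 8, 14]
append lst[-1]+lst[-1] = 14+14 = 28 → [6, 3, 6, 2, 8, 14, 28]
lst[-4] = 6 → [6, 3, 6, 6, 8, 14, 28]
lst[3] = lst[-1]+lst[3] = 28+6 = 34 → [6, 3, 6, 34, 8, 14, 28]
sum = 99

99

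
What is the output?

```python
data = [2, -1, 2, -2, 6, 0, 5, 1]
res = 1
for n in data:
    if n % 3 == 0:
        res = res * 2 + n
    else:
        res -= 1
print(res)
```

n=2: not %3==0, res = 1-1 = 0
n=-1: not %3==0, res = 0-1 = -1
n=2: not %3==0, res = (-1)-1 = -2
n=-2: not %3==0, res = (-2)-1 = -3
n=6: %3==0, res = (-3)*2+6 = 0
n=0: %3==0, res = 0*2+0 = 0
n=5: not %3==0, res = 0-1 = -1
n=1: not %3==0, res = (-1)-1 = -2

-2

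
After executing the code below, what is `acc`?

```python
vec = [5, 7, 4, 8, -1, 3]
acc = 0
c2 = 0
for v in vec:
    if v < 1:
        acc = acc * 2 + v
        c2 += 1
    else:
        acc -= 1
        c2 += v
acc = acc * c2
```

-280

v=5: not <1, acc = 0-1 = -1; c2=5
v=7: not <1, acc = (-1)-1 = -2; c2=12
v=4: not <1, acc = (-2)-1 = -3; c2=16
v=8: not <1, acc = (-3)-1 = -4; c2=24
v=-1: <1, acc = (-4)*2+(-1) = -9; c2=25
v=3: not <1, acc = (-9)-1 = -10; c2=28
acc*c2 = (-10)*28 = -280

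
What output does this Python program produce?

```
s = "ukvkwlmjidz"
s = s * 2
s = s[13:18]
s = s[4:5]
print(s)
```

m

repeat ×2 → 'ukvkwlmjidzukvkwlmjidz'
slice [13:18] → 'vkwlm'
slice [4:5] → 'm'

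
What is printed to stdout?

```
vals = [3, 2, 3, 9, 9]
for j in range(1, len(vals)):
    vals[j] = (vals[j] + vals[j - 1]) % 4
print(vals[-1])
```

j=1: vals[1] = (2+3)%4 = 1 → [3, 1, 3, 9, 9]
j=2: vals[2] = (3+1)%4 = 0 → [3, 1, 0, 9, 9]
j=3: vals[3] = (9+0)%4 = 1 → [3, 1, 0, 1, 9]
j=4: vals[4] = (9+1)%4 = 2 → [3, 1, 0, 1, 2]

2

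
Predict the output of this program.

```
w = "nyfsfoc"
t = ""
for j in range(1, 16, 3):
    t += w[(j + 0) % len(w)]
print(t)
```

yfnsc

j=1: add w[1]='y' → 'y'
j=4: add w[4]='f' → 'yf'
j=7: add w[0]='n' → 'yfn'
j=10: add w[3]='s' → 'yfns'
j=13: add w[6]='c' → 'yfnsc'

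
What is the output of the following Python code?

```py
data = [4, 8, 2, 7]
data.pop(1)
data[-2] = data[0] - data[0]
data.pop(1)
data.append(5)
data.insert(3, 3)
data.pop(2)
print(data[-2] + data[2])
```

10

pop(1) removes 8 → [4, 2, 7]
data[-2] = data[0]-data[0] = 4-4 = 0 → [4, 0, 7]
pop(1) removes 0 → [4, 7]
append 5 → [4, 7, 5]
insert 3 at 3 → [4, 7, 5, 3]
pop(2) removes 5 → [4, 7, 3]
data[-2]+data[2] = 7+3 = 10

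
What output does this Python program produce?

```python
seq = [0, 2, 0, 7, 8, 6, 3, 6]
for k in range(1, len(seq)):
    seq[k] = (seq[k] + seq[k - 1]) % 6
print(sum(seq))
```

k=1: seq[1] = (2+0)%6 = 2 → [0, 2, 0, 7, 8, 6, 3, 6]
k=2: seq[2] = (0+2)%6 = 2 → [0, 2, 2, 7, 8, 6, 3, 6]
k=3: seq[3] = (7+2)%6 = 3 → [0, 2, 2, 3, 8, 6, 3, 6]
k=4: seq[4] = (8+3)%6 = 5 → [0, 2, 2, 3, 5, 6, 3, 6]
k=5: seq[5] = (6+5)%6 = 5 → [0, 2, 2, 3, 5, 5, 3, 6]
k=6: seq[6] = (3+5)%6 = 2 → [0, 2, 2, 3, 5, 5, 2, 6]
k=7: seq[7] = (6+2)%6 = 2 → [0, 2, 2, 3, 5, 5, 2, 2]
sum = 21

21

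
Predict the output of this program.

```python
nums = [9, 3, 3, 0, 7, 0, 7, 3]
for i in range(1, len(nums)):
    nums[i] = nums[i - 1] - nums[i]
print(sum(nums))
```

i=1: nums[1] = 9-3 = 6 → [9, 6, 3, 0, 7, 0, 7, 3]
i=2: nums[2] = 6-3 = 3 → [9, 6, 3, 0, 7, 0, 7, 3]
i=3: nums[3] = 3-0 = 3 → [9, 6, 3, 3, 7, 0, 7, 3]
i=4: nums[4] = 3-7 = -4 → [9, 6, 3, 3, -4, 0, 7, 3]
i=5: nums[5] = (-4)-0 = -4 → [9, 6, 3, 3, -4, -4, 7, 3]
i=6: nums[6] = (-4)-7 = -11 → [9, 6, 3, 3, -4, -4, -11, 3]
i=7: nums[7] = (-11)-3 = -14 → [9, 6, 3, 3, -4, -4, -11, -14]
sum = -12

-12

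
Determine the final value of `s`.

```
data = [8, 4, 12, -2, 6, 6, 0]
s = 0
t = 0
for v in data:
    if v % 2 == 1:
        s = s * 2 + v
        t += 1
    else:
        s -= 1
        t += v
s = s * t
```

-238

v=8: not odd, s = 0-1 = -1; t=8
v=4: not odd, s = (-1)-1 = -2; t=12
v=12: not odd, s = (-2)-1 = -3; t=24
v=-2: not odd, s = (-3)-1 = -4; t=22
v=6: not odd, s = (-4)-1 = -5; t=28
v=6: not odd, s = (-5)-1 = -6; t=34
v=0: not odd, s = (-6)-1 = -7; t=34
s*t = (-7)*34 = -238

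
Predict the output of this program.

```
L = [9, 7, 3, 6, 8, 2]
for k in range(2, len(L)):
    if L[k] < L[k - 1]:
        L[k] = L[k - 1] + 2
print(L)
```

k=2: 3<7, L[2] = 7+2 = 9 → [9, 7, 9, 6, 8, 2]
k=3: 6<9, L[3] = 9+2 = 11 → [9, 7, 9, 11, 8, 2]
k=4: 8<11, L[4] = 11+2 = 13 → [9, 7, 9, 11, 13, 2]
k=5: 2<13, L[5] = 13+2 = 15 → [9, 7, 9, 11, 13, 15]

[9, 7, 9, 11, 13, 15]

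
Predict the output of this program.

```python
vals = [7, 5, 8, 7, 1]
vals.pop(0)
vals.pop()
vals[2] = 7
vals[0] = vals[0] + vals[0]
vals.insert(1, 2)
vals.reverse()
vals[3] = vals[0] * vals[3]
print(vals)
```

[7, 8, 2, 70]

pop(0) removes 7 → [5, 8, 7, 1]
pop() removes 1 → [5, 8, 7]
vals[2] = 7 → [5, 8, 7]
vals[0] = vals[0]+vals[0] = 5+5 = 10 → [10, 8, 7]
insert 2 at 1 → [10, 2, 8, 7]
reverse → [7, 8, 2, 10]
vals[3] = vals[0]*vals[3] = 7*10 = 70 → [7, 8, 2, 70]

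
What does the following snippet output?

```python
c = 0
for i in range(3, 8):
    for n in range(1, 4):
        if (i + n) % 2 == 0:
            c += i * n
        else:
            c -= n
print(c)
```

66

i=3,n=1: even sum, c = 0+3 = 3
i=3,n=2: odd sum, c = 3-2 = 1
i=3,n=3: even sum, c = 1+9 = 10
i=4,n=1: odd sum, c = 10-1 = 9
i=4,n=2: even sum, c = 9+8 = 17
i=4,n=3: odd sum, c = 17-3 = 14
i=5,n=1: even sum, c = 14+5 = 19
i=5,n=2: odd sum, c = 19-2 = 17
i=5,n=3: even sum, c = 17+15 = 32
i=6,n=1: odd sum, c = 32-1 = 31
i=6,n=2: even sum, c = 31+12 = 43
i=6,n=3: odd sum, c = 43-3 = 40
i=7,n=1: even sum, c = 40+7 = 47
i=7,n=2: odd sum, c = 47-2 = 45
i=7,n=3: even sum, c = 45+21 = 66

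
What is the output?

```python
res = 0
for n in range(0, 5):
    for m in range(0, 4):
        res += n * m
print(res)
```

n=0,m=0: res = 0+0 = 0
n=0,m=1: res = 0+0 = 0
n=0,m=2: res = 0+0 = 0
n=0,m=3: res = 0+0 = 0
n=1,m=0: res = 0+0 = 0
n=1,m=1: res = 0+1 = 1
n=1,m=2: res = 1+2 = 3
n=1,m=3: res = 3+3 = 6
n=2,m=0: res = 6+0 = 6
n=2,m=1: res = 6+2 = 8
n=2,m=2: res = 8+4 = 12
n=2,m=3: res = 12+6 = 18
n=3,m=0: res = 18+0 = 18
n=3,m=1: res = 18+3 = 21
n=3,m=2: res = 21+6 = 27
n=3,m=3: res = 27+9 = 36
n=4,m=0: res = 36+0 = 36
n=4,m=1: res = 36+4 = 40
n=4,m=2: res = 40+8 = 48
n=4,m=3: res = 48+12 = 60

60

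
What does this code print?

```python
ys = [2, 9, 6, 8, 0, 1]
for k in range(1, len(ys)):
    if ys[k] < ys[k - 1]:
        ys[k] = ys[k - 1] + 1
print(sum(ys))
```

57

k=1: 9>=2, unchanged → [2, 9, 6, 8, 0, 1]
k=2: 6<9, ys[2] = 9+1 = 10 → [2, 9, 10, 8, 0, 1]
k=3: 8<10, ys[3] = 10+1 = 11 → [2, 9, 10, 11, 0, 1]
k=4: 0<11, ys[4] = 11+1 = 12 → [2, 9, 10, 11, 12, 1]
k=5: 1<12, ys[5] = 12+1 = 13 → [2, 9, 10, 11, 12, 13]
sum = 57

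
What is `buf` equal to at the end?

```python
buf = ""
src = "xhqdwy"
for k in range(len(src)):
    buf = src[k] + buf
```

'ywdqhx'

k=0: prepend 'x' → 'x'
k=1: prepend 'h' → 'hx'
k=2: prepend 'q' → 'qhx'
k=3: prepend 'd' → 'dqhx'
k=4: prepend 'w' → 'wdqhx'
k=5: prepend 'y' → 'ywdqhx'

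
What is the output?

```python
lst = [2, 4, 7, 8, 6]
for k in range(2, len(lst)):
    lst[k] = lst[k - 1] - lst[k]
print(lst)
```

k=2: lst[2] = 4-7 = -3 → [2, 4, -3, 8, 6]
k=3: lst[3] = (-3)-8 = -11 → [2, 4, -3, -11, 6]
k=4: lst[4] = (-11)-6 = -17 → [2, 4, -3, -11, -17]

[2, 4, -3, -11, -17]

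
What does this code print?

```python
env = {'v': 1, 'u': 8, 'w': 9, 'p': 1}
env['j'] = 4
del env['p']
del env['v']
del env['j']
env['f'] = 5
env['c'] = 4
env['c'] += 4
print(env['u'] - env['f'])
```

3

env['j'] = 4 → {'v': 1, 'u': 8, 'w': 9, 'p': 1, 'j': 4}
del 'p' → {'v': 1, 'u': 8, 'w': 9, 'j': 4}
del 'v' → {'u': 8, 'w': 9, 'j': 4}
del 'j' → {'u': 8, 'w': 9}
env['f'] = 5 → {'u': 8, 'w': 9, 'f': 5}
env['c'] = 4 → {'u': 8, 'w': 9, 'f': 5, 'c': 4}
env['c'] = 4+4 = 8 → {'u': 8, 'w': 9, 'f': 5, 'c': 8}
env['u']-env['f'] = 8-5 = 3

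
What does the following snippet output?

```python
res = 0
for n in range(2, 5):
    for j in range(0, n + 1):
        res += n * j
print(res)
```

64

n=2,j=0: res = 0+0 = 0
n=2,j=1: res = 0+2 = 2
n=2,j=2: res = 2+4 = 6
n=3,j=0: res = 6+0 = 6
n=3,j=1: res = 6+3 = 9
n=3,j=2: res = 9+6 = 15
n=3,j=3: res = 15+9 = 24
n=4,j=0: res = 24+0 = 24
n=4,j=1: res = 24+4 = 28
n=4,j=2: res = 28+8 = 36
n=4,j=3: res = 36+12 = 48
n=4,j=4: res = 48+16 = 64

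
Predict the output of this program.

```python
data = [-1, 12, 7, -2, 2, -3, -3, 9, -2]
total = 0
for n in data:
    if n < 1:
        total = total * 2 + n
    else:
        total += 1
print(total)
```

n=-1: <1, total = 0*2+(-1) = -1
n=12: not <1, total = (-1)+1 = 0
n=7: not <1, total = 0+1 = 1
n=-2: <1, total = 1*2+(-2) = 0
n=2: not <1, total = 0+1 = 1
n=-3: <1, total = 1*2+(-3) = -1
n=-3: <1, total = (-1)*2+(-3) = -5
n=9: not <1, total = (-5)+1 = -4
n=-2: <1, total = (-4)*2+(-2) = -10

-10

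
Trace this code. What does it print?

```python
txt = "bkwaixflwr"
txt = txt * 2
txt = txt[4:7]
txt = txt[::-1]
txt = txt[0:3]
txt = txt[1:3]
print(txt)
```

repeat ×2 → 'bkwaixflwrbkwaixflwr'
slice [4:7] → 'ixf'
reverse → 'fxi'
slice [0:3] → 'fxi'
slice [1:3] → 'xi'

xi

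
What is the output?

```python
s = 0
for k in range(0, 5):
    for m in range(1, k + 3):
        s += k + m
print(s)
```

105

k=0,m=1: s = 0+1 = 1
k=0,m=2: s = 1+2 = 3
k=1,m=1: s = 3+2 = 5
k=1,m=2: s = 5+3 = 8
k=1,m=3: s = 8+4 = 12
k=2,m=1: s = 12+3 = 15
k=2,m=2: s = 15+4 = 19
k=2,m=3: s = 19+5 = 24
k=2,m=4: s = 24+6 = 30
k=3,m=1: s = 30+4 = 34
k=3,m=2: s = 34+5 = 39
k=3,m=3: s = 39+6 = 45
k=3,m=4: s = 45+7 = 52
k=3,m=5: s = 52+8 = 60
k=4,m=1: s = 60+5 = 65
k=4,m=2: s = 65+6 = 71
k=4,m=3: s = 71+7 = 78
k=4,m=4: s = 78+8 = 86
k=4,m=5: s = 86+9 = 95
k=4,m=6: s = 95+10 = 105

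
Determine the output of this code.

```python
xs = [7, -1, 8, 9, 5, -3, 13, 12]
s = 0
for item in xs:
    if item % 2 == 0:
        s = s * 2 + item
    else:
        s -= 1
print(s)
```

item=7: not even, s = 0-1 = -1
item=-1: not even, s = (-1)-1 = -2
item=8: even, s = (-2)*2+8 = 4
item=9: not even, s = 4-1 = 3
item=5: not even, s = 3-1 = 2
item=-3: not even, s = 2-1 = 1
item=13: not even, s = 1-1 = 0
item=12: even, s = 0*2+12 = 12

12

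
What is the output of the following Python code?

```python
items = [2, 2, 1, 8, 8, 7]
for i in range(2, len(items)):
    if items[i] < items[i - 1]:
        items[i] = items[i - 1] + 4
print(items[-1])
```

12

i=2: 1<2, items[2] = 2+4 = 6 → [2, 2, 6, 8, 8, 7]
i=3: 8>=6, unchanged → [2, 2, 6, 8, 8, 7]
i=4: 8>=8, unchanged → [2, 2, 6, 8, 8, 7]
i=5: 7<8, items[5] = 8+4 = 12 → [2, 2, 6, 8, 8, 12]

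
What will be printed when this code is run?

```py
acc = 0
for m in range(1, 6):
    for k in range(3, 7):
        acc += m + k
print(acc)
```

m=1,k=3: acc = 0+4 = 4
m=1,k=4: acc = 4+5 = 9
m=1,k=5: acc = 9+6 = 15
m=1,k=6: acc = 15+7 = 22
m=2,k=3: acc = 22+5 = 27
m=2,k=4: acc = 27+6 = 33
m=2,k=5: acc = 33+7 = 40
m=2,k=6: acc = 40+8 = 48
m=3,k=3: acc = 48+6 = 54
m=3,k=4: acc = 54+7 = 61
m=3,k=5: acc = 61+8 = 69
m=3,k=6: acc = 69+9 = 78
m=4,k=3: acc = 78+7 = 85
m=4,k=4: acc = 85+8 = 93
m=4,k=5: acc = 93+9 = 102
m=4,k=6: acc = 102+10 = 112
m=5,k=3: acc = 112+8 = 120
m=5,k=4: acc = 120+9 = 129
m=5,k=5: acc = 129+10 = 139
m=5,k=6: acc = 139+11 = 150

150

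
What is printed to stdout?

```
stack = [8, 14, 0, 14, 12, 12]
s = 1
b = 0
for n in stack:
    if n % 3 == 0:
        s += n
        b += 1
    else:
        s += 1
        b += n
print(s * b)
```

n=8: not %3==0, s = 1+1 = 2; b=8
n=14: not %3==0, s = 2+1 = 3; b=22
n=0: %3==0, s = 3+0 = 3; b=23
n=14: not %3==0, s = 3+1 = 4; b=37
n=12: %3==0, s = 4+12 = 16; b=38
n=12: %3==0, s = 16+12 = 28; b=39
s*b = 28*39 = 1092

1092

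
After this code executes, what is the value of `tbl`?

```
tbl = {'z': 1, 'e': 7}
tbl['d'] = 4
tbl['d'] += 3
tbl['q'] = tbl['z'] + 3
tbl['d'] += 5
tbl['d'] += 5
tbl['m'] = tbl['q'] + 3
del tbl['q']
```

{'z': 1, 'e': 7, 'd': 17, 'm': 7}

tbl['d'] = 4 → {'z': 1, 'e': 7, 'd': 4}
tbl['d'] = 4+3 = 7 → {'z': 1, 'e': 7, 'd': 7}
tbl['q'] = tbl['z']+3 = 4 → {'z': 1, 'e': 7, 'd': 7, 'q': 4}
tbl['d'] = 7+5 = 12 → {'z': 1, 'e': 7, 'd': 12, 'q': 4}
tbl['d'] = 12+5 = 17 → {'z': 1, 'e': 7, 'd': 17, 'q': 4}
tbl['m'] = tbl['q']+3 = 7 → {'z': 1, 'e': 7, 'd': 17, 'q': 4, 'm': 7}
del 'q' → {'z': 1, 'e': 7, 'd': 17, 'm': 7}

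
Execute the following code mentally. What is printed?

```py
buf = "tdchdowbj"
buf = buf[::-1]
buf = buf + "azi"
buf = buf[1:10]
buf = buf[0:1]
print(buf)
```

reverse → 'jbwodhcdt'
+ 'azi' → 'jbwodhcdtazi'
slice [1:10] → 'bwodhcdta'
slice [0:1] → 'b'

b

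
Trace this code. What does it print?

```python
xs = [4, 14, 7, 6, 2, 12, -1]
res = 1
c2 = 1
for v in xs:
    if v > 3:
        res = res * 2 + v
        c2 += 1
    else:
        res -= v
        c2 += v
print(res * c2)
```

v=4: >3, res = 1*2+4 = 6; c2=2
v=14: >3, res = 6*2+14 = 26; c2=3
v=7: >3, res = 26*2+7 = 59; c2=4
v=6: >3, res = 59*2+6 = 124; c2=5
v=2: not >3, res = 124-2 = 122; c2=7
v=12: >3, res = 122*2+12 = 256; c2=8
v=-1: not >3, res = 256-(-1) = 257; c2=7
res*c2 = 257*7 = 1799

1799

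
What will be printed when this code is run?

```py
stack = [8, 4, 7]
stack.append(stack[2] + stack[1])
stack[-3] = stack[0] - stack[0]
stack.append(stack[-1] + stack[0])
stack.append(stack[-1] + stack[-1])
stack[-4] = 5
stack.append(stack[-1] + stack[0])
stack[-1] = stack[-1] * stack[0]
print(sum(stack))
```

449

append stack[2]+stack[1] = 7+4 = 11 → [8, 4, 7, 11]
stack[-3] = stack[0]-stack[0] = 8-8 = 0 → [8, 0, 7, 11]
append stack[-1]+stack[0] = 11+8 = 19 → [8, 0, 7, 11, 19]
append stack[-1]+stack[-1] = 19+19 = 38 → [8, 0, 7, 11, 19, 38]
stack[-4] = 5 → [8, 0, 5, 11, 19, 38]
append stack[-1]+stack[0] = 38+8 = 46 → [8, 0, 5, 11, 19, 38, 46]
stack[-1] = stack[-1]*stack[0] = 46*8 = 368 → [8, 0, 5, 11, 19, 38, 368]
sum = 449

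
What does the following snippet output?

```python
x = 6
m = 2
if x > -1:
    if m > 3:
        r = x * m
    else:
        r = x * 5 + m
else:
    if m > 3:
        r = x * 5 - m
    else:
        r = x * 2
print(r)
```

32

x=6, m=2
x > -1 is True; m > 3 is False
→ r = x * 5 + m = 32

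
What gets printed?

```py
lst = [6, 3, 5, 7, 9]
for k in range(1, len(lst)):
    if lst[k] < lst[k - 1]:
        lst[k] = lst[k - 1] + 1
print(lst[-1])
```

9

k=1: 3<6, lst[1] = 6+1 = 7 → [6, 7, 5, 7, 9]
k=2: 5<7, lst[2] = 7+1 = 8 → [6, 7, 8, 7, 9]
k=3: 7<8, lst[3] = 8+1 = 9 → [6, 7, 8, 9, 9]
k=4: 9>=9, unchanged → [6, 7, 8, 9, 9]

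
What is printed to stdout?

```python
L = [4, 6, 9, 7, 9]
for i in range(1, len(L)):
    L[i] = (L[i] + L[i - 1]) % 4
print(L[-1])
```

i=1: L[1] = (6+4)%4 = 2 → [4, 2, 9, 7, 9]
i=2: L[2] = (9+2)%4 = 3 → [4, 2, 3, 7, 9]
i=3: L[3] = (7+3)%4 = 2 → [4, 2, 3, 2, 9]
i=4: L[4] = (9+2)%4 = 3 → [4, 2, 3, 2, 3]

3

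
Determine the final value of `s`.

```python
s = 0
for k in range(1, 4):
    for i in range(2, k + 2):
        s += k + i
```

k=1,i=2: s = 0+3 = 3
k=2,i=2: s = 3+4 = 7
k=2,i=3: s = 7+5 = 12
k=3,i=2: s = 12+5 = 17
k=3,i=3: s = 17+6 = 23
k=3,i=4: s = 23+7 = 30

30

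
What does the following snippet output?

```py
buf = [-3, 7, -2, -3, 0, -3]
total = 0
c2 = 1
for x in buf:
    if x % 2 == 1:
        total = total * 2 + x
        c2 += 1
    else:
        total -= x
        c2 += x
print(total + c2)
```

x=-3: odd, total = 0*2+(-3) = -3; c2=2
x=7: odd, total = (-3)*2+7 = 1; c2=3
x=-2: not odd, total = 1-(-2) = 3; c2=1
x=-3: odd, total = 3*2+(-3) = 3; c2=2
x=0: not odd, total = 3-0 = 3; c2=2
x=-3: odd, total = 3*2+(-3) = 3; c2=3
total+c2 = 3+3 = 6

6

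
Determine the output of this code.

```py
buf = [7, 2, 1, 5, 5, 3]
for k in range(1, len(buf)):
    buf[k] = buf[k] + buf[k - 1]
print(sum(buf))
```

84

k=1: buf[1] = 2+7 = 9 → [7, 9, 1, 5, 5, 3]
k=2: buf[2] = 1+9 = 10 → [7, 9, 10, 5, 5, 3]
k=3: buf[3] = 5+10 = 15 → [7, 9, 10, 15, 5, 3]
k=4: buf[4] = 5+15 = 20 → [7, 9, 10, 15, 20, 3]
k=5: buf[5] = 3+20 = 23 → [7, 9, 10, 15, 20, 23]
sum = 84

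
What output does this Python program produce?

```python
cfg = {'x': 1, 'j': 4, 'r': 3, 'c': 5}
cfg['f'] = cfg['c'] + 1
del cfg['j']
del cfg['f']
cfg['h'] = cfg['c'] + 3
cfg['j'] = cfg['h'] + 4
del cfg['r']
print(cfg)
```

cfg['f'] = cfg['c']+1 = 6 → {'x': 1, 'j': 4, 'r': 3, 'c': 5, 'f': 6}
del 'j' → {'x': 1, 'r': 3, 'c': 5, 'f': 6}
del 'f' → {'x': 1, 'r': 3, 'c': 5}
cfg['h'] = cfg['c']+3 = 8 → {'x': 1, 'r': 3, 'c': 5, 'h': 8}
cfg['j'] = cfg['h']+4 = 12 → {'x': 1, 'r': 3, 'c': 5, 'h': 8, 'j': 12}
del 'r' → {'x': 1, 'c': 5, 'h': 8, 'j': 12}

{'x': 1, 'c': 5, 'h': 8, 'j': 12}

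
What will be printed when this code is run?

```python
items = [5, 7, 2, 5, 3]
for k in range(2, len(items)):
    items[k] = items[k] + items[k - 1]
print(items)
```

[5, 7, 9, 14, 17]

k=2: items[2] = 2+7 = 9 → [5, 7, 9, 5, 3]
k=3: items[3] = 5+9 = 14 → [5, 7, 9, 14, 3]
k=4: items[4] = 3+14 = 17 → [5, 7, 9, 14, 17]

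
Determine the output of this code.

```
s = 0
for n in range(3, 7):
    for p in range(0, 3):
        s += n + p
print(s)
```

n=3,p=0: s = 0+3 = 3
n=3,p=1: s = 3+4 = 7
n=3,p=2: s = 7+5 = 12
n=4,p=0: s = 12+4 = 16
n=4,p=1: s = 16+5 = 21
n=4,p=2: s = 21+6 = 27
n=5,p=0: s = 27+5 = 32
n=5,p=1: s = 32+6 = 38
n=5,p=2: s = 38+7 = 45
n=6,p=0: s = 45+6 = 51
n=6,p=1: s = 51+7 = 58
n=6,p=2: s = 58+8 = 66

66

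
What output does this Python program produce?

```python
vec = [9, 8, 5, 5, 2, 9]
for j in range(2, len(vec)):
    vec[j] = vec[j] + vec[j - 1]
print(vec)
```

j=2: vec[2] = 5+8 = 13 → [9, 8, 13, 5, 2, 9]
j=3: vec[3] = 5+13 = 18 → [9, 8, 13, 18, 2, 9]
j=4: vec[4] = 2+18 = 20 → [9, 8, 13, 18, 20, 9]
j=5: vec[5] = 9+20 = 29 → [9, 8, 13, 18, 20, 29]

[9, 8, 13, 18, 20, 29]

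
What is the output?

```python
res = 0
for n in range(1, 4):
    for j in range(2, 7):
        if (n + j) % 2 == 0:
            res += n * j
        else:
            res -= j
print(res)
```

24

n=1,j=2: odd sum, res = 0-2 = -2
n=1,j=3: even sum, res = (-2)+3 = 1
n=1,j=4: odd sum, res = 1-4 = -3
n=1,j=5: even sum, res = (-3)+5 = 2
n=1,j=6: odd sum, res = 2-6 = -4
n=2,j=2: even sum, res = (-4)+4 = 0
n=2,j=3: odd sum, res = 0-3 = -3
n=2,j=4: even sum, res = (-3)+8 = 5
n=2,j=5: odd sum, res = 5-5 = 0
n=2,j=6: even sum, res = 0+12 = 12
n=3,j=2: odd sum, res = 12-2 = 10
n=3,j=3: even sum, res = 10+9 = 19
n=3,j=4: odd sum, res = 19-4 = 15
n=3,j=5: even sum, res = 15+15 = 30
n=3,j=6: odd sum, res = 30-6 = 24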